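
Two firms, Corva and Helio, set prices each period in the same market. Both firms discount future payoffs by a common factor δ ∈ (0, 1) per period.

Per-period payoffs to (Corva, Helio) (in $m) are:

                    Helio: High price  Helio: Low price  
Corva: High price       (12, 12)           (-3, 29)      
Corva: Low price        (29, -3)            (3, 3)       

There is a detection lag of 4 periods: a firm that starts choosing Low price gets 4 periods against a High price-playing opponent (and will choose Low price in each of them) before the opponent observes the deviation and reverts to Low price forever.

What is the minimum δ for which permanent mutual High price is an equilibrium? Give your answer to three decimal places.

0.899

The best deviation is to choose Low price for all 4 undetected periods, earning 29 each, then 3 forever once detected.
Deviation value: 29(1−δ^4)/(1−δ) + 3δ^4/(1−δ); cooperation value: 12/(1−δ).
IC: 12 ≥ 29(1−δ^4) + 3δ^4 = 29 − 26δ^4.
So δ^4 ≥ 17/26, giving δ ≥ (17/26)^(1/4) ≈ 0.899.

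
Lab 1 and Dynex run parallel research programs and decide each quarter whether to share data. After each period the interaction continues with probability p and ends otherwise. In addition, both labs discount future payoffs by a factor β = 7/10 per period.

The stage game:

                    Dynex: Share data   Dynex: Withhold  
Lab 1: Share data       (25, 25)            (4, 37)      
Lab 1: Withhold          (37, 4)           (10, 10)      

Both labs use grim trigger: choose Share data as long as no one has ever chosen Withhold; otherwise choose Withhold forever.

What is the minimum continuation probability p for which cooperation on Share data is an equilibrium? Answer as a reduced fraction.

Expected continuation weight on next period's payoff is β·p = 7/10·p, which plays the role of the discount factor.
Cooperation requires 7/10·p ≥ (37−25)/(37−10) = 4/9, hence p ≥ 40/63.

40/63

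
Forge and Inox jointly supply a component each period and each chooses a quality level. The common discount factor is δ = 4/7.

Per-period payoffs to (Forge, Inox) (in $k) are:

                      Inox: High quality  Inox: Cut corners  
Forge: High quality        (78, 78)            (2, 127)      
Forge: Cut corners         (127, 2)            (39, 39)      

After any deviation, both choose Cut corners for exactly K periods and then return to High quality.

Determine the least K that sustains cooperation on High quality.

6

IC: δ(1−δ^K)/(1−δ) ≥ (127−78)/(78−39) = 49/39.
With δ = 4/7: need 1 − δ^K ≥ 49/39·(1−4/7)/(4/7), i.e. δ^K ≤ 0.0577.
Since (4/7)^5 = 0.0609 and (4/7)^6 = 0.0348, the smallest such K is 6.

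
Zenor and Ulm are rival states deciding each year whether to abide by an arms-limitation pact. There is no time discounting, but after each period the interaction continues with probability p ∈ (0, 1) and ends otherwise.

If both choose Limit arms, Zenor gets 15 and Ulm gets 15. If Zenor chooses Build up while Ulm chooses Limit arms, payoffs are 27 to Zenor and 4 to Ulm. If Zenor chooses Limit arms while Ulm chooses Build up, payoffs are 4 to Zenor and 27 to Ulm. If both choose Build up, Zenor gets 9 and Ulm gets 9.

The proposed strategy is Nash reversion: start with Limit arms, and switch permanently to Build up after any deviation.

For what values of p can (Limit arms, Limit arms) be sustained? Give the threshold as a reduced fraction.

2/3

Expected cooperation value is 15 + p·15 + p²·15 + … = 15/(1−p); deviation gives 27 + p·9/(1−p).
15 ≥ 27(1−p) + 9p ⇒ 18p ≥ 12 ⇒ p ≥ 12/18 = 2/3.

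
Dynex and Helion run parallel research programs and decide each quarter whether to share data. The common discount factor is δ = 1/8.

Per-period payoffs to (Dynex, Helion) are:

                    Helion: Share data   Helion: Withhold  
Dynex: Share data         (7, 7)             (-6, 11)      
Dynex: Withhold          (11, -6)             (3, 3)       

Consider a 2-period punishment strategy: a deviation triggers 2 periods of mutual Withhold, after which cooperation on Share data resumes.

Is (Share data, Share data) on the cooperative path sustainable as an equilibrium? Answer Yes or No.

No

A one-shot deviation gives 11 now, then 3 for 2 periods, then back to 7.
Gain from deviating: (11−7) today; loss: (7−3) in each of the next 2 periods.
No-deviation condition: (7−3)(δ+…+δ^2) ≥ 11−7, i.e. δ+…+δ^2 ≥ 1.
At δ = 1/8: δ+…+δ^2 = 0.1406 < 1.0000.
So cooperation is not sustainable.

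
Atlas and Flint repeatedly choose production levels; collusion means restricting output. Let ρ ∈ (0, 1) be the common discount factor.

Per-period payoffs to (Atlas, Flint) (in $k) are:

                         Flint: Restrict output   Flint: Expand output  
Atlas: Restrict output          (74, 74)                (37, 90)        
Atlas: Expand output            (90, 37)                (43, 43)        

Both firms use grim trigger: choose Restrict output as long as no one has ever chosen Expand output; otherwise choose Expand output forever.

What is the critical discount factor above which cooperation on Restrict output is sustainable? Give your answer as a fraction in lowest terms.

One-period gain from deviating is 90 − 74 = 16. The loss is 74 − 43 = 31 in every subsequent period, with present value 31·ρ/(1−ρ).
Deviation is unprofitable when 31·ρ/(1−ρ) ≥ 16, i.e. ρ/(1−ρ) ≥ 16/31.
Equivalently ρ ≥ 16/(16+31) = 16/47.

16/47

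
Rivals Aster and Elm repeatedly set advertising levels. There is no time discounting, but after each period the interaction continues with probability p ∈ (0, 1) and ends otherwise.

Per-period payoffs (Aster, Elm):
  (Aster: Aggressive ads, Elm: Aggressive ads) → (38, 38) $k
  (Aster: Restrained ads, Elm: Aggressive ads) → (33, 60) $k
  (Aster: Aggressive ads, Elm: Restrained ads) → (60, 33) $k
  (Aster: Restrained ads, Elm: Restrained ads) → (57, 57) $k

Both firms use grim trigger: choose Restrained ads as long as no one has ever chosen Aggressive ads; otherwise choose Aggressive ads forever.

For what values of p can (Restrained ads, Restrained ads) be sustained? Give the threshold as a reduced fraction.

Expected cooperation value is 57 + p·57 + p²·57 + … = 57/(1−p); deviation gives 60 + p·38/(1−p).
57 ≥ 60(1−p) + 38p ⇒ 22p ≥ 3 ⇒ p ≥ 3/22.

3/22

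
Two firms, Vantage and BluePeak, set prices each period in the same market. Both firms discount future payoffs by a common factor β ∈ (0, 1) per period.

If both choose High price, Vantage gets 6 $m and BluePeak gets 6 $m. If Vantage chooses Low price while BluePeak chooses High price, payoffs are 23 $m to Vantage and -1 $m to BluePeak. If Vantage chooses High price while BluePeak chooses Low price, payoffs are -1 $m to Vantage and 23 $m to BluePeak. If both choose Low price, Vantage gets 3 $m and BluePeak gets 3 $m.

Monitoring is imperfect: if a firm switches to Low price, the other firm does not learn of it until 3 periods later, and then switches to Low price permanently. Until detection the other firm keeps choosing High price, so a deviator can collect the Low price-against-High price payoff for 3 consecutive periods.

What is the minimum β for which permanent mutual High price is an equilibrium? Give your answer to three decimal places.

Deviating for the 3 undetected periods gains 23−6 = 17 per period over cooperation, then loses 6−3 = 3 per period forever once punishment starts.
Gain: 17(1 + β + … + β^2); loss: 3·β^3/(1−β).
No profitable deviation ⇔ 17(1−β^3) ≤ 3·β^3, i.e. β^3 ≥ 17/(17+3) = 17/20.
Hence β ≥ (17/20)^(1/3) ≈ 0.947.

0.947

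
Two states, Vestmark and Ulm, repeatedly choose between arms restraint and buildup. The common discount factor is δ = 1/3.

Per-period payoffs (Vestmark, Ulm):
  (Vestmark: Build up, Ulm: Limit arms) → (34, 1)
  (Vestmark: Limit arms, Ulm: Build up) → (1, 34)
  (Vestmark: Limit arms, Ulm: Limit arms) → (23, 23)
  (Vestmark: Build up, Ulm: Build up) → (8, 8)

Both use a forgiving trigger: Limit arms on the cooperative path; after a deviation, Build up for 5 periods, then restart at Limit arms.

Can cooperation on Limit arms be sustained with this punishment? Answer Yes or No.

Comparing payoff streams over the 6 periods until play realigns: cooperate → 23(1+δ+…+δ^5); deviate → 34 + 8(δ+…+δ^5).
Cooperation is sustained iff (23−8)(δ+…+δ^5) ≥ 34−23.
δ+…+δ^5 = 1/3·(1−(1/3)^5)/(1−1/3) = 0.4979, and (34−23)/(23−8) = 0.7333.
0.4979 < 0.7333, so cooperation is not sustainable.

No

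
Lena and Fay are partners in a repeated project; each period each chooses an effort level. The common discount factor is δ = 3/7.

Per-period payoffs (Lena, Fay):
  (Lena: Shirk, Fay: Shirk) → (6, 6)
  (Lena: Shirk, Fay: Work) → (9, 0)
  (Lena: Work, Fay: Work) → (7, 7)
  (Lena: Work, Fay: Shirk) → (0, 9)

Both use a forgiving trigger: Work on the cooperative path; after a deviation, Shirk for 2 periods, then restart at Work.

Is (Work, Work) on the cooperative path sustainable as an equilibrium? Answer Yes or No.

A one-shot deviation gives 9 now, then 6 for 2 periods, then back to 7.
Gain from deviating: (9−7) today; loss: (7−6) in each of the next 2 periods.
No-deviation condition: (7−6)(δ+…+δ^2) ≥ 9−7, i.e. δ+…+δ^2 ≥ 2.
At δ = 3/7: δ+…+δ^2 = 0.6122 < 2.0000.
So cooperation is not sustainable.

No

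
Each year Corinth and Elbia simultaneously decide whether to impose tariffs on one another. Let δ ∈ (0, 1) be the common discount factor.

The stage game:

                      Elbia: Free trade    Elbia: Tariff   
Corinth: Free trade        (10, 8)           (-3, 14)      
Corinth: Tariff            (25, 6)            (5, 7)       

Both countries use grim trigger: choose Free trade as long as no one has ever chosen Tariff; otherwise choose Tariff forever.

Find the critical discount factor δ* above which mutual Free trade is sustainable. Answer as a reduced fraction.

Corinth's threshold: (25−10)/(25−5) = 3/4.
Elbia's threshold: (14−8)/(14−7) = 6/7.
3/4 < 6/7, so Elbia binds and δ* = 6/7.

6/7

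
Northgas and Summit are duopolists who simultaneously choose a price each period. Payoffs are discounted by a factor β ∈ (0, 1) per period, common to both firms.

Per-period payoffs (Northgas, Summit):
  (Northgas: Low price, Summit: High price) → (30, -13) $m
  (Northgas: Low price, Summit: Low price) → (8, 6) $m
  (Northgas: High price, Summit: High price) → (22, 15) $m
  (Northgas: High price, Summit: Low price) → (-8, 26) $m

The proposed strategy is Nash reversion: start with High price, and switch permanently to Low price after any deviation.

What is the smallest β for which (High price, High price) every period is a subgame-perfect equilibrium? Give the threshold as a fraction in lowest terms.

11/20

Northgas: cooperation gives 22 each period; deviation gives 30 once then 8 forever.
  22/(1−β) ≥ 30 + 8β/(1−β) ⇒ β ≥ 8/22 = 4/11.
Summit: cooperation gives 15 each period; deviation gives 26 once then 6 forever.
  β ≥ 11/20.
Both must hold, so the binding constraint is Summit's: β ≥ 11/20.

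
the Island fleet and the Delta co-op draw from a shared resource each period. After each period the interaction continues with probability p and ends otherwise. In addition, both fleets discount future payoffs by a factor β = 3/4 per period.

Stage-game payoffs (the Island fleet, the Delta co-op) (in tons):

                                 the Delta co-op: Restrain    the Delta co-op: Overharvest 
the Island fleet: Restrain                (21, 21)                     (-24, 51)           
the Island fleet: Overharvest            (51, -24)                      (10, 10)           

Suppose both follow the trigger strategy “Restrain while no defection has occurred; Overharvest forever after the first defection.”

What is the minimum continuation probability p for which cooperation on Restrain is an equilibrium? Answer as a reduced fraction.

40/41

With continuation probability p and discount β, the effective per-period discount factor is βp.
Grim-trigger IC: βp ≥ (51−21)/(51−10) = 30/41.
So p ≥ (30/41)/(3/4) = 40/41.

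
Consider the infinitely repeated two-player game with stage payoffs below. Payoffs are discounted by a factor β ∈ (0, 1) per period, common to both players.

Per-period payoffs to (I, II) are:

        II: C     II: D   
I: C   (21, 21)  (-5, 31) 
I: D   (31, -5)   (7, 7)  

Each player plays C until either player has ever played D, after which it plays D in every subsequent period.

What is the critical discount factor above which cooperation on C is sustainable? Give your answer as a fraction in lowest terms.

21/(1−β) ≥ 31 + 7β/(1−β)
21 ≥ 31 − 24β
β ≥ 10/24 = 5/12.

5/12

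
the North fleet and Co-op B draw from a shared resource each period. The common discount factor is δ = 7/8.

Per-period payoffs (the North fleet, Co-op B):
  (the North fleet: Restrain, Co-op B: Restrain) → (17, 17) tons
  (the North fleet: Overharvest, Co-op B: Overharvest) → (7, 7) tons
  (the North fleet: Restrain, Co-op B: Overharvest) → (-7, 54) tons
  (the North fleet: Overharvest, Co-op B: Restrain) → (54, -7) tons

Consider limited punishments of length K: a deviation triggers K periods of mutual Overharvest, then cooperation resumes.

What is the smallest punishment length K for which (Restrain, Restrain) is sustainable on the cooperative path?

No profitable deviation requires (17−7)(δ+…+δ^K) ≥ 54−17, i.e. δ+…+δ^K ≥ 37/10 ≈ 3.7000.
With δ = 7/8, the partial sums are K=1: 0.8750, K=2: 1.6406, K=3: 2.3105, K=4: 2.8967, K=5: 3.4096, K=6: 3.8584.
K = 6 is the first length at which the sum reaches 3.7000.

6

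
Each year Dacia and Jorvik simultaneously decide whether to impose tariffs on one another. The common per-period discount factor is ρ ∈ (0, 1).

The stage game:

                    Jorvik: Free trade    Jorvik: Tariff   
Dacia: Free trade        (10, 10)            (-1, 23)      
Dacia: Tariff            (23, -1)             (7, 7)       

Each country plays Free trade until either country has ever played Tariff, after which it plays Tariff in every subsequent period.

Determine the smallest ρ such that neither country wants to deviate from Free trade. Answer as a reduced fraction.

Cooperation forever yields 10 each period: 10/(1−ρ).
Deviating yields 23 once, then 7 forever: 23 + 7ρ/(1−ρ).
No profitable deviation requires 10/(1−ρ) ≥ 23 + 7ρ/(1−ρ).
Multiplying by (1−ρ): 10 ≥ 23(1−ρ) + 7ρ = 23 − 16ρ.
So 16ρ ≥ 13, i.e. ρ ≥ 13/16.

13/16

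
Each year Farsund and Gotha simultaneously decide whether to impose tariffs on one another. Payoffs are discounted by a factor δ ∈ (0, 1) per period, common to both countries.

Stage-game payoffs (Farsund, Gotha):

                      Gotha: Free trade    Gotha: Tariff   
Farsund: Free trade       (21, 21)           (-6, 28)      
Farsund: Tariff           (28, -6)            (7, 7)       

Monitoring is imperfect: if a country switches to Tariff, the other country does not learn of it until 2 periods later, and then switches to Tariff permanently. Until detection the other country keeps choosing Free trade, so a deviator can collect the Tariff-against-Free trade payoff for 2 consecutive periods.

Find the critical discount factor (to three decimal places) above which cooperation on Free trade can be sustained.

0.577

The best deviation is to choose Tariff for all 2 undetected periods, earning 28 each, then 7 forever once detected.
Deviation value: 28(1−δ^2)/(1−δ) + 7δ^2/(1−δ); cooperation value: 21/(1−δ).
IC: 21 ≥ 28(1−δ^2) + 7δ^2 = 28 − 21δ^2.
So δ^2 ≥ 7/21 = 1/3, giving δ ≥ (1/3)^(1/2) ≈ 0.577.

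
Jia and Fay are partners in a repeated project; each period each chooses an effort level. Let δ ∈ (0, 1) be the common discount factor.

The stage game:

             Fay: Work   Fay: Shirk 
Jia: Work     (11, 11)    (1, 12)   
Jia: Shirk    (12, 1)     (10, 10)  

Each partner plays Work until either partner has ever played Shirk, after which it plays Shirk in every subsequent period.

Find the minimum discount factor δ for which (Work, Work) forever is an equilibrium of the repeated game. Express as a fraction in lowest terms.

1/2

Under grim trigger the critical discount factor is (T−C)/(T−P) with T = 12, C = 11, P = 10.
δ* = (12−11)/(12−10) = 1/2.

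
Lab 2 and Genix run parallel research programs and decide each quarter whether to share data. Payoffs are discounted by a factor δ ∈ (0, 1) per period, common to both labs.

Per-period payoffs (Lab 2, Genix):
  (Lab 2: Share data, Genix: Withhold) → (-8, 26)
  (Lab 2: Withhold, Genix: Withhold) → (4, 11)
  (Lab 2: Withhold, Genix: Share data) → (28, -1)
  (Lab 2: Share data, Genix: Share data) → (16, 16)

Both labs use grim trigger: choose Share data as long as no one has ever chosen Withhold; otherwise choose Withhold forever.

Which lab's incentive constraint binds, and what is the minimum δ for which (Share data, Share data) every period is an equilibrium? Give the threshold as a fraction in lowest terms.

Genix; δ ≥ 2/3

Lab 2: cooperation gives 16 each period; deviation gives 28 once then 4 forever.
  16/(1−δ) ≥ 28 + 4δ/(1−δ) ⇒ δ ≥ 12/24 = 1/2.
Genix: cooperation gives 16 each period; deviation gives 26 once then 11 forever.
  δ ≥ 10/15 = 2/3.
Both must hold, so the binding constraint is Genix's: δ ≥ 2/3.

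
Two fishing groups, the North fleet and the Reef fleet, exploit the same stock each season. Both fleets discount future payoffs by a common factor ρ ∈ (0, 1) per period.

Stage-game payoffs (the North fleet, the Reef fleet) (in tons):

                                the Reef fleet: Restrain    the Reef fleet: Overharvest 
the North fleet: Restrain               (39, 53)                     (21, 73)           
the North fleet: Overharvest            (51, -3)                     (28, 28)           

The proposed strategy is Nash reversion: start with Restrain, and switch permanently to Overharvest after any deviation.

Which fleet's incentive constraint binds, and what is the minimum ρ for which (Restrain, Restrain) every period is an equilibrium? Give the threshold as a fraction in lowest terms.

the North fleet; ρ ≥ 12/23

the North fleet's threshold: (51−39)/(51−28) = 12/23.
the Reef fleet's threshold: (73−53)/(73−28) = 4/9.
12/23 > 4/9, so the North fleet binds and ρ* = 12/23.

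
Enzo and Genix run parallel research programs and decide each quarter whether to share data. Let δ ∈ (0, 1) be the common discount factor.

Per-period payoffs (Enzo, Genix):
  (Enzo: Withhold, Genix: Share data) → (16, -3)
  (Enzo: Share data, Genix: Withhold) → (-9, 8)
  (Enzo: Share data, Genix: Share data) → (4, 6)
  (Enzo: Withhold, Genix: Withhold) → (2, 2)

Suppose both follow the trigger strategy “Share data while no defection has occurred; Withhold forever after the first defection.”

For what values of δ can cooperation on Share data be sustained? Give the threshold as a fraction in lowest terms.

Enzo's threshold: (16−4)/(16−2) = 6/7.
Genix's threshold: (8−6)/(8−2) = 1/3.
6/7 > 1/3, so Enzo binds and δ* = 6/7.

6/7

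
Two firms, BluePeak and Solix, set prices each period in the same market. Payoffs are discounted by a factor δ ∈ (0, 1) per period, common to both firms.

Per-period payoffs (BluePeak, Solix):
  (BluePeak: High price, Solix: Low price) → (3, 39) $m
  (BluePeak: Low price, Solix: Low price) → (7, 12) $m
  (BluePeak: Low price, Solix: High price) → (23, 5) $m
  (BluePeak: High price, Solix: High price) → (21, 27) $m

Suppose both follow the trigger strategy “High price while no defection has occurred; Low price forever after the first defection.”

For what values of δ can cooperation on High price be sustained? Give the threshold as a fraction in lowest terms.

BluePeak: cooperation gives 21 each period; deviation gives 23 once then 7 forever.
  21/(1−δ) ≥ 23 + 7δ/(1−δ) ⇒ δ ≥ 2/16 = 1/8.
Solix: cooperation gives 27 each period; deviation gives 39 once then 12 forever.
  δ ≥ 12/27 = 4/9.
Both must hold, so the binding constraint is Solix's: δ ≥ 4/9.

4/9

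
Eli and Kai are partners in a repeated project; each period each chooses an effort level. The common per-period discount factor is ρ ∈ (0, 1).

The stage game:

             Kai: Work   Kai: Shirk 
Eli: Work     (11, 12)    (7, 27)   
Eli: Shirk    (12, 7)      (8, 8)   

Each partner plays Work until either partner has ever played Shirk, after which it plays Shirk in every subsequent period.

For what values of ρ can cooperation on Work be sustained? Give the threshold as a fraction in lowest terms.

15/19

Eli's threshold: (12−11)/(12−8) = 1/4.
Kai's threshold: (27−12)/(27−8) = 15/19.
1/4 < 15/19, so Kai binds and ρ* = 15/19.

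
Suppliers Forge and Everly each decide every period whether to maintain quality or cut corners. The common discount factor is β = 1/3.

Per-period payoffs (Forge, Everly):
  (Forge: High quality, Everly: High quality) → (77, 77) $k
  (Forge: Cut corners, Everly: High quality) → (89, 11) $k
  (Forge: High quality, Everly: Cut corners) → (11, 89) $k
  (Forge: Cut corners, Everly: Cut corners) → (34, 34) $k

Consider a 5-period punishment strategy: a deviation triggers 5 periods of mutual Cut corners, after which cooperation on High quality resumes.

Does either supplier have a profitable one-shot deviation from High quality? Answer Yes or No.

IC: β+…+β^5 ≥ (89−77)/(77−34) = 12/43.
At β = 1/3: partial sum = 0.4979 ≥ 0.2791. Cooperation sustainable.

No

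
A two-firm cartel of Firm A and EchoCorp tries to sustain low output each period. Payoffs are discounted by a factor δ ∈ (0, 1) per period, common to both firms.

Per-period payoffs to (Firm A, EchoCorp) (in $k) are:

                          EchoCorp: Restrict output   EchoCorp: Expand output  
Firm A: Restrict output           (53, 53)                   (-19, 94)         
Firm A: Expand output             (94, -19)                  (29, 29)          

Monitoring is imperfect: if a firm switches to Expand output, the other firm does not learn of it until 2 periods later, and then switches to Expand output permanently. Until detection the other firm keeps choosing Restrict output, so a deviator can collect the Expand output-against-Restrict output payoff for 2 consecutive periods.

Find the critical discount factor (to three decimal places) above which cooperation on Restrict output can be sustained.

0.794

The best deviation is to choose Expand output for all 2 undetected periods, earning 94 each, then 29 forever once detected.
Deviation value: 94(1−δ^2)/(1−δ) + 29δ^2/(1−δ); cooperation value: 53/(1−δ).
IC: 53 ≥ 94(1−δ^2) + 29δ^2 = 94 − 65δ^2.
So δ^2 ≥ 41/65, giving δ ≥ (41/65)^(1/2) ≈ 0.794.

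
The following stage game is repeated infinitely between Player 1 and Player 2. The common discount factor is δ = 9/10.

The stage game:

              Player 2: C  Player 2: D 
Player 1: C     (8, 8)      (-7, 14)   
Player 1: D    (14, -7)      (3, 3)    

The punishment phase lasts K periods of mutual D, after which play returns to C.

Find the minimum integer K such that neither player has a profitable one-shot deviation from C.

2

IC: δ(1−δ^K)/(1−δ) ≥ (14−8)/(8−3) = 6/5.
With δ = 9/10: need 1 − δ^K ≥ 6/5·(1−9/10)/(9/10), i.e. δ^K ≤ 0.8667.
Since (9/10)^1 = 0.9000 and (9/10)^2 = 0.8100, the smallest such K is 2.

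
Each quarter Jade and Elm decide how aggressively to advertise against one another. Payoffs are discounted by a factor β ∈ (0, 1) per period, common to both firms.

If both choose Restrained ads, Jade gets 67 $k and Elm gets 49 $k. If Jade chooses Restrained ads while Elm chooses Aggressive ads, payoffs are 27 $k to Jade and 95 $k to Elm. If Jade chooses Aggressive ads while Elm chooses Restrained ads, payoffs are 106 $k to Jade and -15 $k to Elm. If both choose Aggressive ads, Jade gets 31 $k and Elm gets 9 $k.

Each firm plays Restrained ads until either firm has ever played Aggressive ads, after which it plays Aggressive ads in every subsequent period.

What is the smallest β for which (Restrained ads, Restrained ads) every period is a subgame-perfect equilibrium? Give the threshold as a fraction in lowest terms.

Jade's threshold: (106−67)/(106−31) = 13/25.
Elm's threshold: (95−49)/(95−9) = 23/43.
13/25 < 23/43, so Elm binds and β* = 23/43.

23/43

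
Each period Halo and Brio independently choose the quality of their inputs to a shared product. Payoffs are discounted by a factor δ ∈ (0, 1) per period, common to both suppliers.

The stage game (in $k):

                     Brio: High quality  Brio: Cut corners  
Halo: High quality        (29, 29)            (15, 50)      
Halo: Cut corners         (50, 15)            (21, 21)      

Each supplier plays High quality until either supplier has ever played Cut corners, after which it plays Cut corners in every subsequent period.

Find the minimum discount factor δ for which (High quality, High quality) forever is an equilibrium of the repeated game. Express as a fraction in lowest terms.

29/(1−δ) ≥ 50 + 21δ/(1−δ)
29 ≥ 50 − 29δ
δ ≥ 21/29.

21/29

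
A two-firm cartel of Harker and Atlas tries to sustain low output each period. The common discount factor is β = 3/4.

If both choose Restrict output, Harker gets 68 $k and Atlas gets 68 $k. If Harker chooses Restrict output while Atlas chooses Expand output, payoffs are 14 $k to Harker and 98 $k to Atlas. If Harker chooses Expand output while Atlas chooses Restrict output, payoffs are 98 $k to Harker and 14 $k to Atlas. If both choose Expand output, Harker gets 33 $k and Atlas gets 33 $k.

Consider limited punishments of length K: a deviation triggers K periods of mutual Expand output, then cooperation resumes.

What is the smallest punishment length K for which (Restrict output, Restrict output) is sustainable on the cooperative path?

No profitable deviation requires (68−33)(β+…+β^K) ≥ 98−68, i.e. β+…+β^K ≥ 6/7 ≈ 0.8571.
With β = 3/4, the partial sums are K=1: 0.7500, K=2: 1.3125.
K = 2 is the first length at which the sum reaches 0.8571.

2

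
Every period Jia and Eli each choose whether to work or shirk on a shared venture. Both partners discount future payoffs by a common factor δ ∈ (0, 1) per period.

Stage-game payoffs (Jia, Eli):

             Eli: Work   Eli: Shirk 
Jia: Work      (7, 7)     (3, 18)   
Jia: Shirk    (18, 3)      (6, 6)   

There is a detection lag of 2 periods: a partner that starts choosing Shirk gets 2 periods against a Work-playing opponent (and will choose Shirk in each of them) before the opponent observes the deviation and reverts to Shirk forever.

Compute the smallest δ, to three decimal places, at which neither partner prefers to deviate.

Deviating for the 2 undetected periods gains 18−7 = 11 per period over cooperation, then loses 7−6 = 1 per period forever once punishment starts.
Gain: 11(1 + δ + … + δ^1); loss: 1·δ^2/(1−δ).
No profitable deviation ⇔ 11(1−δ^2) ≤ 1·δ^2, i.e. δ^2 ≥ 11/(11+1) = 11/12.
Hence δ ≥ (11/12)^(1/2) ≈ 0.957.

0.957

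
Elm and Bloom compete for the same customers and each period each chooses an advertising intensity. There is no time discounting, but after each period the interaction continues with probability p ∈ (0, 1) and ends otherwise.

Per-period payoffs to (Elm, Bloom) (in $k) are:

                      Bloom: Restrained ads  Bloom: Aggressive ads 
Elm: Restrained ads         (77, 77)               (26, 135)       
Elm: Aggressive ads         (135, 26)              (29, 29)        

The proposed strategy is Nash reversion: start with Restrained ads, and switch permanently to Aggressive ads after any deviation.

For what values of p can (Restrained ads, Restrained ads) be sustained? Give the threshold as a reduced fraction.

29/53

With no time discounting, the continuation probability p plays the role of the discount factor.
Grim-trigger IC: 77/(1−p) ≥ 135 + 29p/(1−p) ⇒ p ≥ (135−77)/(135−29) = 29/53.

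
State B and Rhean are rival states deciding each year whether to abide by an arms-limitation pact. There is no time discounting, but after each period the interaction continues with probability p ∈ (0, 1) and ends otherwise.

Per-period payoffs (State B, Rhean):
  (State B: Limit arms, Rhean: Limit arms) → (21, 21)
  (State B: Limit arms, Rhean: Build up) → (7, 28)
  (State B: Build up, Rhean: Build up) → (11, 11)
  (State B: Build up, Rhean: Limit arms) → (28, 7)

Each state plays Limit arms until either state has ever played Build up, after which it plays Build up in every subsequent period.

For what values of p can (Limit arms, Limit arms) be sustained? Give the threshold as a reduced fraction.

With no time discounting, the continuation probability p plays the role of the discount factor.
Grim-trigger IC: 21/(1−p) ≥ 28 + 11p/(1−p) ⇒ p ≥ (28−21)/(28−11) = 7/17.

7/17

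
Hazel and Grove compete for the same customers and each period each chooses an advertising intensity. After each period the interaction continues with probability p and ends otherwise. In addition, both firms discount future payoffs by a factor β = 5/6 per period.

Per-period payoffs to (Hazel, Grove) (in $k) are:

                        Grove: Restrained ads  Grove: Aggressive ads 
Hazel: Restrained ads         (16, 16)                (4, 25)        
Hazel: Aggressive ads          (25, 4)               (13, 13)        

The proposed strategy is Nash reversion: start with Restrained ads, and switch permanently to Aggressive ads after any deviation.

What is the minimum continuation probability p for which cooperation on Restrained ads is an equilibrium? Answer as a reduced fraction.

Expected continuation weight on next period's payoff is β·p = 5/6·p, which plays the role of the discount factor.
Cooperation requires 5/6·p ≥ (25−16)/(25−13) = 3/4, hence p ≥ 9/10.

9/10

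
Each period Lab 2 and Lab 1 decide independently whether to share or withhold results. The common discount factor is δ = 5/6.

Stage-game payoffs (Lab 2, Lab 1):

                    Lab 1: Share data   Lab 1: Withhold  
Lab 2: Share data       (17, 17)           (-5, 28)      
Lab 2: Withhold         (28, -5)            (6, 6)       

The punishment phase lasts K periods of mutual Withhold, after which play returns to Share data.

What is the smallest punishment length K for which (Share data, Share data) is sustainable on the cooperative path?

2

No profitable deviation requires (17−6)(δ+…+δ^K) ≥ 28−17, i.e. δ+…+δ^K ≥ 1 ≈ 1.0000.
With δ = 5/6, the partial sums are K=1: 0.8333, K=2: 1.5278.
K = 2 is the first length at which the sum reaches 1.0000.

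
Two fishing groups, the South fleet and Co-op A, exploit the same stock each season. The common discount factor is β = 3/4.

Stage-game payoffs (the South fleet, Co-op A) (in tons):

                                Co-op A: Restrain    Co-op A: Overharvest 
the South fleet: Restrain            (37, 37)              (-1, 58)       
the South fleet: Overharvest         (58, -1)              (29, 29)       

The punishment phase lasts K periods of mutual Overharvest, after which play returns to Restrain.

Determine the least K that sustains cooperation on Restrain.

8

No profitable deviation requires (37−29)(β+…+β^K) ≥ 58−37, i.e. β+…+β^K ≥ 21/8 ≈ 2.6250.
With β = 3/4, the partial sums are K=1: 0.7500, K=2: 1.3125, …, K=6: 2.4661, K=7: 2.5995, K=8: 2.6997.
K = 8 is the first length at which the sum reaches 2.6250.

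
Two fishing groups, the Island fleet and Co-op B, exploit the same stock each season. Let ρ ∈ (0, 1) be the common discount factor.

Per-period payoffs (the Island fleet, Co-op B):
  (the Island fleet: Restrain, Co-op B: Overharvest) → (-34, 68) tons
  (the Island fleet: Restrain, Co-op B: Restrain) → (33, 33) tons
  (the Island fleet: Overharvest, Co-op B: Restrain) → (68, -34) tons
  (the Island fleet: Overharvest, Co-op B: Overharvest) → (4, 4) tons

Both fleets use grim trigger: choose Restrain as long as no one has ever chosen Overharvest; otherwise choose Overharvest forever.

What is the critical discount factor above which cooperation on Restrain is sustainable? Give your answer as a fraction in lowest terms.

35/64

One-period gain from deviating is 68 − 33 = 35. The loss is 33 − 4 = 29 in every subsequent period, with present value 29·ρ/(1−ρ).
Deviation is unprofitable when 29·ρ/(1−ρ) ≥ 35, i.e. ρ/(1−ρ) ≥ 35/29.
Equivalently ρ ≥ 35/(35+29) = 35/64.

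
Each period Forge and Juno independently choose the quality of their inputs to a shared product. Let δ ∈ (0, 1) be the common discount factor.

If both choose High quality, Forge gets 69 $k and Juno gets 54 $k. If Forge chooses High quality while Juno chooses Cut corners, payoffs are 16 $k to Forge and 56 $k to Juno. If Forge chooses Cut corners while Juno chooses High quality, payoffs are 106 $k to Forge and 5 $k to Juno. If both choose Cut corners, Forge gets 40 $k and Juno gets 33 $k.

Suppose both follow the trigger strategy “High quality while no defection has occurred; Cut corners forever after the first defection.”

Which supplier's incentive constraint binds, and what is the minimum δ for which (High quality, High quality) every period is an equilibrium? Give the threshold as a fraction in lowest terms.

Forge; δ ≥ 37/66

Forge: cooperation gives 69 each period; deviation gives 106 once then 40 forever.
  69/(1−δ) ≥ 106 + 40δ/(1−δ) ⇒ δ ≥ 37/66.
Juno: cooperation gives 54 each period; deviation gives 56 once then 33 forever.
  δ ≥ 2/23.
Both must hold, so the binding constraint is Forge's: δ ≥ 37/66.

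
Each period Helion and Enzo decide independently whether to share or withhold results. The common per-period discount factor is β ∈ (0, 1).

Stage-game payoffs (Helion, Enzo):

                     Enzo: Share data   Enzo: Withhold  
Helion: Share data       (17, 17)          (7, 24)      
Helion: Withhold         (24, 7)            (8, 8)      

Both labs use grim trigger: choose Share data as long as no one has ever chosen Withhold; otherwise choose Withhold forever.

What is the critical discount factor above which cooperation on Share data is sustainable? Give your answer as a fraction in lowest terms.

7/16

17/(1−β) ≥ 24 + 8β/(1−β)
17 ≥ 24 − 16β
β ≥ 7/16.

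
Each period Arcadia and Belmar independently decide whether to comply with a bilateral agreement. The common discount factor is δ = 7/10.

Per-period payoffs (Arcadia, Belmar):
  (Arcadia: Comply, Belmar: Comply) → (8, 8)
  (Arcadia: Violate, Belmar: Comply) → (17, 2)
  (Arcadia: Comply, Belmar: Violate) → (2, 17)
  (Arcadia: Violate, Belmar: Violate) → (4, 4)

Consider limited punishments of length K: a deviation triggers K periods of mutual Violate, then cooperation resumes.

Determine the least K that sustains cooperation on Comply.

10

No profitable deviation requires (8−4)(δ+…+δ^K) ≥ 17−8, i.e. δ+…+δ^K ≥ 9/4 ≈ 2.2500.
With δ = 7/10, the partial sums are K=1: 0.7000, K=2: 1.1900, …, K=8: 2.1988, K=9: 2.2392, K=10: 2.2674.
K = 10 is the first length at which the sum reaches 2.2500.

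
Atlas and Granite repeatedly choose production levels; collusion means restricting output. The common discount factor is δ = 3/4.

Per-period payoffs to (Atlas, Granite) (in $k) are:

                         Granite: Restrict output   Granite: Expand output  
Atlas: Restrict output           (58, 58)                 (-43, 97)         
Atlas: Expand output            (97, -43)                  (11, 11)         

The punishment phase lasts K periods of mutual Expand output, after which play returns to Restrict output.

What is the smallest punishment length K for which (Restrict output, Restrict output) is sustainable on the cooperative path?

2

No profitable deviation requires (58−11)(δ+…+δ^K) ≥ 97−58, i.e. δ+…+δ^K ≥ 39/47 ≈ 0.8298.
With δ = 3/4, the partial sums are K=1: 0.7500, K=2: 1.3125.
K = 2 is the first length at which the sum reaches 0.8298.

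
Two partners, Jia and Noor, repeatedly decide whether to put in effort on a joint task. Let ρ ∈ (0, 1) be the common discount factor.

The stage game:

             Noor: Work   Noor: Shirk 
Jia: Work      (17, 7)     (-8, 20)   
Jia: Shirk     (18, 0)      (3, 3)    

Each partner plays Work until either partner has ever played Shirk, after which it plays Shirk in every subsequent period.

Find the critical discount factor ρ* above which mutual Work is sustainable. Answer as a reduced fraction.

Jia: cooperation gives 17 each period; deviation gives 18 once then 3 forever.
  17/(1−ρ) ≥ 18 + 3ρ/(1−ρ) ⇒ ρ ≥ 1/15.
Noor: cooperation gives 7 each period; deviation gives 20 once then 3 forever.
  ρ ≥ 13/17.
Both must hold, so the binding constraint is Noor's: ρ ≥ 13/17.

13/17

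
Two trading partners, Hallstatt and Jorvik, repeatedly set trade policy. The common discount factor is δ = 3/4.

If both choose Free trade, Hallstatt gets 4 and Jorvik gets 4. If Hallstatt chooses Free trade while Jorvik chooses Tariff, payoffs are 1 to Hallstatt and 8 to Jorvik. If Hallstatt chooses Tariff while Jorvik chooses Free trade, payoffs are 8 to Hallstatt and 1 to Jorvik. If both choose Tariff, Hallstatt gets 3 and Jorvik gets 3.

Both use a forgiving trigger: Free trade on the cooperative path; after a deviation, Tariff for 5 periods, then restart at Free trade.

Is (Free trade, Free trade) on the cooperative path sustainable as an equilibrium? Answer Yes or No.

No

IC: δ+…+δ^5 ≥ (8−4)/(4−3) = 4.
At δ = 3/4: partial sum = 2.2881 < 4.0000. Cooperation not sustainable.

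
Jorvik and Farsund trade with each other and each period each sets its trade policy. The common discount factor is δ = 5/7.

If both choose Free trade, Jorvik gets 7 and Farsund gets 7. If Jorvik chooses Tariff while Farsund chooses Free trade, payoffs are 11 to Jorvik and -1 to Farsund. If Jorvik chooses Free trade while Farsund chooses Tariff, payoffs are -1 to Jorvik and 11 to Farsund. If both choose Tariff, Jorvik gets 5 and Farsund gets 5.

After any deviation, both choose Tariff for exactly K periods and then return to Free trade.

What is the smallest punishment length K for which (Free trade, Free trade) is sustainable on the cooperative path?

5

Need Σ_{k=1}^{K} δ^k ≥ (11−7)/(7−5) = 2.0000 at δ = 5/7.
At K = 4 the sum is 1.8492 < 2.0000; at K = 5 it is 2.0352 ≥ 2.0000.
So the minimum punishment length is K = 5.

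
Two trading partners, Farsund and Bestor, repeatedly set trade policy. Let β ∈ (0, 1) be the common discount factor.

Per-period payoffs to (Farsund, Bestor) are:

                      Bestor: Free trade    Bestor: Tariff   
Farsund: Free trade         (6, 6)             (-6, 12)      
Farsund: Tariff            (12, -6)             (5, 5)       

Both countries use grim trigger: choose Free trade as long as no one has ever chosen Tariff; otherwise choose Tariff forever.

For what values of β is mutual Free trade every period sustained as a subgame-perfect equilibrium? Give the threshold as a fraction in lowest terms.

Under grim trigger the critical discount factor is (T−C)/(T−P) with T = 12, C = 6, P = 5.
β* = (12−6)/(12−5) = 6/7.

6/7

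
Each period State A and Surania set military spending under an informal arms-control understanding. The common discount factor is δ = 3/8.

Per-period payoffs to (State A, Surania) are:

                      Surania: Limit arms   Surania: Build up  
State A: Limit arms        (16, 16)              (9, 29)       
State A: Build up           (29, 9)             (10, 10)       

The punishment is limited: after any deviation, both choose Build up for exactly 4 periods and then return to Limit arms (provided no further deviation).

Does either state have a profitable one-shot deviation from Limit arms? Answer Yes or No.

Yes

Comparing payoff streams over the 5 periods until play realigns: cooperate → 16(1+δ+…+δ^4); deviate → 29 + 10(δ+…+δ^4).
Cooperation is sustained iff (16−10)(δ+…+δ^4) ≥ 29−16.
δ+…+δ^4 = 3/8·(1−(3/8)^4)/(1−3/8) = 0.5881, and (29−16)/(16−10) = 2.1667.
0.5881 < 2.1667, so cooperation is not sustainable.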